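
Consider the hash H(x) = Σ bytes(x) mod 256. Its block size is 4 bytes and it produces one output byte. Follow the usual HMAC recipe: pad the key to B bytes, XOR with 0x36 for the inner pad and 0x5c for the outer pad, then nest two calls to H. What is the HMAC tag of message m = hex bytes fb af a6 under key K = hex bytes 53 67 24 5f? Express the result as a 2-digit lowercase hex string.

Key hex bytes 53 67 24 5f is exactly B = 4 bytes: K' = 53 67 24 5f.
K' ⊕ ipad = 65 51 12 69.  K' ⊕ opad = 0f 3b 78 03.
Inner input = (K'⊕ipad) ∥ m = 65 51 12 69 ∥ fb af a6.
Inner hash: sum = 101+81+18+105+251+175+166 = 897; mod 256 = 129 → 81.
Outer input = (K'⊕opad) ∥ inner = 0f 3b 78 03 ∥ 81.
Outer hash (tag): sum = 15+59+120+3+129 = 326; mod 256 = 70 → 46.

46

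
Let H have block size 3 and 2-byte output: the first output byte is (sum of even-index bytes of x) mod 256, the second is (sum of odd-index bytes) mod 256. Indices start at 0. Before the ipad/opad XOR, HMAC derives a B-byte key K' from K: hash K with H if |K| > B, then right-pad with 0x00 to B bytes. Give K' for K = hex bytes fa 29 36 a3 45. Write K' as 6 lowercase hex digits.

75cc00

|K| = 5 > B = 3, so first hash the key.
H(K): even-index sum = 373 mod 256 = 117; odd-index sum = 204 mod 256 = 204 → 75 cc.
Zero-pad H(K) = 75 cc to 3 bytes: K' = 75 cc 00.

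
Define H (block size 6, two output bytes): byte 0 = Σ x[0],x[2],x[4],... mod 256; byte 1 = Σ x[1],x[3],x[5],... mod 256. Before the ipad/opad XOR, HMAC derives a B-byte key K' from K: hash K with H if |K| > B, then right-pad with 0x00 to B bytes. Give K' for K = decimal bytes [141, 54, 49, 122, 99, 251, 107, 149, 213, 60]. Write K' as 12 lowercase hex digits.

|K| = 10 > B = 6, so first hash the key.
H(K): even-index sum = 609 mod 256 = 97; odd-index sum = 636 mod 256 = 124 → 61 7c.
Zero-pad H(K) = 61 7c to 6 bytes: K' = 61 7c 00 00 00 00.

617c00000000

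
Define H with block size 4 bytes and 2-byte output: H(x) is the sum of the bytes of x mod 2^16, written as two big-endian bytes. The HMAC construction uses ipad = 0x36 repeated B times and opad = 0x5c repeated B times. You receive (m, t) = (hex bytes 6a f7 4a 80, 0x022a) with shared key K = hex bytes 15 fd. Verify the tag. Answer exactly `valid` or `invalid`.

Key hex bytes 15 fd is 2 bytes ≤ B = 4; zero-pad to 4 bytes: K' = 15 fd 00 00.
K' ⊕ ipad = 23 cb 36 36; K' ⊕ opad = 49 a1 5c 5c.
Inner hash: sum = 35+203+54+54+106+247+74+128 = 901 → 03 85.
Outer hash (recomputed tag): sum = 73+161+92+92+3+133 = 554 → 02 2a.
Recomputed tag = 022a; claimed = 022a → match.

valid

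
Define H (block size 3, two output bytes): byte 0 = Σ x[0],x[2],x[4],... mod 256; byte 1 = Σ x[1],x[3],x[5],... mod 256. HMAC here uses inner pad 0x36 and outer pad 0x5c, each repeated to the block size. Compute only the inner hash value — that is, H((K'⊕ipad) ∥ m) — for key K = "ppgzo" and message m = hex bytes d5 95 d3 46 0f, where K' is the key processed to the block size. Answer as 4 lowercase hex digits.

8193

Key "ppgzo" = 70 70 67 7a 6f is 5 bytes > B = 3, so hash it first: H(key) = 46 ea, then zero-pad to 3 bytes: K' = 46 ea 00.
K' ⊕ ipad = 70 dc 36.
Inner input = 70 dc 36 ∥ d5 95 d3 46 0f.
Inner hash: even-index sum = 385 mod 256 = 129; odd-index sum = 659 mod 256 = 147 → 81 93.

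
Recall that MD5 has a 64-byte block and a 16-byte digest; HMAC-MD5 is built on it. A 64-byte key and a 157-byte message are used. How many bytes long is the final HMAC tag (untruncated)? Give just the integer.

16

The tag is one MD5 digest: 16 bytes.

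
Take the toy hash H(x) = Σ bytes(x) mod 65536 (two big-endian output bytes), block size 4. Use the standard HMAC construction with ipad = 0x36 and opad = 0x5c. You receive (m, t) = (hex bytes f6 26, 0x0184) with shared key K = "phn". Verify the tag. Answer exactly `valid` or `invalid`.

Key "phn" = 70 68 6e is 3 bytes ≤ B = 4; zero-pad to 4 bytes: K' = 70 68 6e 00.
K' ⊕ ipad = 46 5e 58 36; K' ⊕ opad = 2c 34 32 5c.
Inner hash: sum = 70+94+88+54+246+38 = 590 → 02 4e.
Outer hash (recomputed tag): sum = 44+52+50+92+2+78 = 318 → 01 3e.
Recomputed tag = 013e; claimed = 0184 → mismatch.

invalid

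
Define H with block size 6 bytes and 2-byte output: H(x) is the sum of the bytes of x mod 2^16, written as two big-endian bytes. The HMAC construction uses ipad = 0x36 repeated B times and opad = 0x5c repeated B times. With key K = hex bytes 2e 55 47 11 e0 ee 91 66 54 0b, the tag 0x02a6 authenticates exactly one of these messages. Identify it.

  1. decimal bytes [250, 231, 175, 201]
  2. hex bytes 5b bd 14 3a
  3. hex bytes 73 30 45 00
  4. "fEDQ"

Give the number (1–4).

1

Key hex bytes 2e 55 47 11 e0 ee 91 66 54 0b is 10 bytes > B = 6, so hash it first: H(key) = 03 ff, then zero-pad to 6 bytes: K' = 03 ff 00 00 00 00.
K' ⊕ ipad = 35 c9 36 36 36 36; K' ⊕ opad = 5f a3 5c 5c 5c 5c.
m1: inner = H(35 c9 36 36 36 36 fa e7 af c9) = 05 2f; tag = H(5f a3 5c 5c 5c 5c 05 2f) = 02a6 ← matches
m2: inner = H(35 c9 36 36 36 36 5b bd 14 3a) = 03 3c; tag = H(5f a3 5c 5c 5c 5c 03 3c) = 02b1
m3: inner = H(35 c9 36 36 36 36 73 30 45 00) = 02 be; tag = H(5f a3 5c 5c 5c 5c 02 be) = 0332
m4: inner = H(35 c9 36 36 36 36 66 45 44 51) = 03 16; tag = H(5f a3 5c 5c 5c 5c 03 16) = 028b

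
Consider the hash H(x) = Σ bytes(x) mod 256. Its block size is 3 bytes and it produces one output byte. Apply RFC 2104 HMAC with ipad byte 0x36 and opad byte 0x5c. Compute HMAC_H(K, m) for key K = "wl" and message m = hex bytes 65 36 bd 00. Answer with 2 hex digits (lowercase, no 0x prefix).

e0

Key "wl" = 77 6c is 2 bytes ≤ B = 3; zero-pad to 3 bytes: K' = 77 6c 00.
K' ⊕ ipad = 41 5a 36.  K' ⊕ opad = 2b 30 5c.
Inner input = (K'⊕ipad) ∥ m = 41 5a 36 ∥ 65 36 bd 00.
Inner hash: sum = 65+90+54+101+54+189+0 = 553; mod 256 = 41 → 29.
Outer input = (K'⊕opad) ∥ inner = 2b 30 5c ∥ 29.
Outer hash (tag): sum = 43+48+92+41 = 224 → e0.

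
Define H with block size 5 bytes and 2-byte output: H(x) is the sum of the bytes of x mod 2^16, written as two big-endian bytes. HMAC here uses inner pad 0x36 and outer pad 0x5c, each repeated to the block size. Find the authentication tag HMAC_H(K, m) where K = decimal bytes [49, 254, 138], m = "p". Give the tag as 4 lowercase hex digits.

0306

Key decimal bytes [49, 254, 138] = 31 fe 8a is 3 bytes ≤ B = 5; zero-pad to 5 bytes: K' = 31 fe 8a 00 00.
K' ⊕ ipad = 07 c8 bc 36 36.  K' ⊕ opad = 6d a2 d6 5c 5c.
Inner input = (K'⊕ipad) ∥ m = 07 c8 bc 36 36 ∥ 70.
Inner hash: sum = 7+200+188+54+54+112 = 615 → 02 67.
Outer input = (K'⊕opad) ∥ inner = 6d a2 d6 5c 5c ∥ 02 67.
Outer hash (tag): sum = 109+162+214+92+92+2+103 = 774 → 03 06.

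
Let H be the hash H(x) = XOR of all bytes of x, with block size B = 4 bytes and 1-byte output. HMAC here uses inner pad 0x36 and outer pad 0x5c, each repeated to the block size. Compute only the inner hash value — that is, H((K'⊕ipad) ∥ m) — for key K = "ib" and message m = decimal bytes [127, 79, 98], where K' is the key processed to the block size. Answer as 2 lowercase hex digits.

Key "ib" = 69 62 is 2 bytes ≤ B = 4; zero-pad to 4 bytes: K' = 69 62 00 00.
K' ⊕ ipad = 5f 54 36 36.
Inner input = 5f 54 36 36 ∥ 7f 4f 62.
Inner hash: XOR 5f⊕54⊕36⊕36⊕7f⊕4f⊕62 = 59.

59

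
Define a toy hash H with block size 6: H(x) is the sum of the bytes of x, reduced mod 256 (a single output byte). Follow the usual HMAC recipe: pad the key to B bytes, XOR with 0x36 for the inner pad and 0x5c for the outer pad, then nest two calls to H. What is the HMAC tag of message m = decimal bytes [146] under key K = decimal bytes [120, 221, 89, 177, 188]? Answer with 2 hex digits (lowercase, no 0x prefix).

54

Key decimal bytes [120, 221, 89, 177, 188] = 78 dd 59 b1 bc is 5 bytes ≤ B = 6; zero-pad to 6 bytes: K' = 78 dd 59 b1 bc 00.
K' ⊕ ipad = 4e eb 6f 87 8a 36.  K' ⊕ opad = 24 81 05 ed e0 5c.
Inner input = (K'⊕ipad) ∥ m = 4e eb 6f 87 8a 36 ∥ 92.
Inner hash: sum = 78+235+111+135+138+54+146 = 897; mod 256 = 129 → 81.
Outer input = (K'⊕opad) ∥ inner = 24 81 05 ed e0 5c ∥ 81.
Outer hash (tag): sum = 36+129+5+237+224+92+129 = 852; mod 256 = 84 → 54.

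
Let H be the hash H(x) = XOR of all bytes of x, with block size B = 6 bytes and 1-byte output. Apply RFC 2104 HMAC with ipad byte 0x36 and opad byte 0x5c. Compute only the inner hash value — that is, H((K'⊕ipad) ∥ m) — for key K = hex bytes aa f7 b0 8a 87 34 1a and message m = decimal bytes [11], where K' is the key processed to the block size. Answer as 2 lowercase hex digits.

Key hex bytes aa f7 b0 8a 87 34 1a is 7 bytes > B = 6, so hash it first: H(key) = ce, then zero-pad to 6 bytes: K' = ce 00 00 00 00 00.
K' ⊕ ipad = f8 36 36 36 36 36.
Inner input = f8 36 36 36 36 36 ∥ 0b.
Inner hash: XOR f8⊕36⊕36⊕36⊕36⊕36⊕0b = c5.

c5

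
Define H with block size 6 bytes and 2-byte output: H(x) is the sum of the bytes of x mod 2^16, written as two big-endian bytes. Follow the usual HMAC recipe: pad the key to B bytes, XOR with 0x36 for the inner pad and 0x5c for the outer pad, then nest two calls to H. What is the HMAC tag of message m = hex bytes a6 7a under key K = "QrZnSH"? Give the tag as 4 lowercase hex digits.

Key "QrZnSH" = 51 72 5a 6e 53 48 is exactly B = 6 bytes: K' = 51 72 5a 6e 53 48.
K' ⊕ ipad = 67 44 6c 58 65 7e.  K' ⊕ opad = 0d 2e 06 32 0f 14.
Inner input = (K'⊕ipad) ∥ m = 67 44 6c 58 65 7e ∥ a6 7a.
Inner hash: sum = 103+68+108+88+101+126+166+122 = 882 → 03 72.
Outer input = (K'⊕opad) ∥ inner = 0d 2e 06 32 0f 14 ∥ 03 72.
Outer hash (tag): sum = 13+46+6+50+15+20+3+114 = 267 → 01 0b.

010b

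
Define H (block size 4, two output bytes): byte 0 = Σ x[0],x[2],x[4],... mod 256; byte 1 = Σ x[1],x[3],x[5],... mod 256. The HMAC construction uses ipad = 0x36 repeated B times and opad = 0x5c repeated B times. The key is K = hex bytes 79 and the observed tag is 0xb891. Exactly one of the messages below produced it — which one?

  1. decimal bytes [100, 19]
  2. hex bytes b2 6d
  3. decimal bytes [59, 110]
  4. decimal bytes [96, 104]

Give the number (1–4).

2

Key hex bytes 79 is 1 byte ≤ B = 4; zero-pad to 4 bytes: K' = 79 00 00 00.
K' ⊕ ipad = 4f 36 36 36; K' ⊕ opad = 25 5c 5c 5c.
m1: inner = H(4f 36 36 36 64 13) = e9 7f; tag = H(25 5c 5c 5c e9 7f) = 6a37
m2: inner = H(4f 36 36 36 b2 6d) = 37 d9; tag = H(25 5c 5c 5c 37 d9) = b891 ← matches
m3: inner = H(4f 36 36 36 3b 6e) = c0 da; tag = H(25 5c 5c 5c c0 da) = 4192
m4: inner = H(4f 36 36 36 60 68) = e5 d4; tag = H(25 5c 5c 5c e5 d4) = 668c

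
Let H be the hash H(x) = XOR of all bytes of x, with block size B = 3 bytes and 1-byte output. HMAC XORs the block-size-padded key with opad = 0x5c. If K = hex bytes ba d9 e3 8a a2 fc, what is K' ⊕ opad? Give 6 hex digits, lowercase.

085c5c

Key hex bytes ba d9 e3 8a a2 fc is 6 bytes > B = 3, so hash it first: H(key) = 54, then zero-pad to 3 bytes: K' = 54 00 00.
XOR each byte with 0x5c: 54⊕5c=08, 00⊕5c=5c, 00⊕5c=5c.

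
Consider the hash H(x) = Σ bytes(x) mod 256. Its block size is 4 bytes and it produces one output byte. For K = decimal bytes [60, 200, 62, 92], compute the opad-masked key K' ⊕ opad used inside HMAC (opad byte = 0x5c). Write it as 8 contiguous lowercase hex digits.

Key decimal bytes [60, 200, 62, 92] = 3c c8 3e 5c is exactly B = 4 bytes: K' = 3c c8 3e 5c.
XOR each byte with 0x5c: 3c⊕5c=60, c8⊕5c=94, 3e⊕5c=62, 5c⊕5c=00.

60946200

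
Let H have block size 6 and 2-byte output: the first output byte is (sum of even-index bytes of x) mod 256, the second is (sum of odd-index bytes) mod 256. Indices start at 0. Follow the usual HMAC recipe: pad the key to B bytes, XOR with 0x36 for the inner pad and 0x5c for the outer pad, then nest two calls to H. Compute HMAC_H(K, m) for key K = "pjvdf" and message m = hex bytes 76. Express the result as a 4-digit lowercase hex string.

dcae

Key "pjvdf" = 70 6a 76 64 66 is 5 bytes ≤ B = 6; zero-pad to 6 bytes: K' = 70 6a 76 64 66 00.
K' ⊕ ipad = 46 5c 40 52 50 36.  K' ⊕ opad = 2c 36 2a 38 3a 5c.
Inner input = (K'⊕ipad) ∥ m = 46 5c 40 52 50 36 ∥ 76.
Inner hash: even-index sum = 332 mod 256 = 76; odd-index sum = 228 mod 256 = 228 → 4c e4.
Outer input = (K'⊕opad) ∥ inner = 2c 36 2a 38 3a 5c ∥ 4c e4.
Outer hash (tag): even-index sum = 220 mod 256 = 220; odd-index sum = 430 mod 256 = 174 → dc ae.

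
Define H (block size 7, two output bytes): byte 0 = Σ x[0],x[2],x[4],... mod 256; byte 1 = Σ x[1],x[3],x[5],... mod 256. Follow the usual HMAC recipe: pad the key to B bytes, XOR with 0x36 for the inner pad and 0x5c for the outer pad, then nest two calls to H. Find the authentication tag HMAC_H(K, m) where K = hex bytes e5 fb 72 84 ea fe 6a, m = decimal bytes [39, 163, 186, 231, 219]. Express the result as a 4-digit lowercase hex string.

Key hex bytes e5 fb 72 84 ea fe 6a is exactly B = 7 bytes: K' = e5 fb 72 84 ea fe 6a.
K' ⊕ ipad = d3 cd 44 b2 dc c8 5c.  K' ⊕ opad = b9 a7 2e d8 b6 a2 36.
Inner input = (K'⊕ipad) ∥ m = d3 cd 44 b2 dc c8 5c ∥ 27 a3 ba e7 db.
Inner hash: even-index sum = 985 mod 256 = 217; odd-index sum = 1027 mod 256 = 3 → d9 03.
Outer input = (K'⊕opad) ∥ inner = b9 a7 2e d8 b6 a2 36 ∥ d9 03.
Outer hash (tag): even-index sum = 470 mod 256 = 214; odd-index sum = 762 mod 256 = 250 → d6 fa.

d6fa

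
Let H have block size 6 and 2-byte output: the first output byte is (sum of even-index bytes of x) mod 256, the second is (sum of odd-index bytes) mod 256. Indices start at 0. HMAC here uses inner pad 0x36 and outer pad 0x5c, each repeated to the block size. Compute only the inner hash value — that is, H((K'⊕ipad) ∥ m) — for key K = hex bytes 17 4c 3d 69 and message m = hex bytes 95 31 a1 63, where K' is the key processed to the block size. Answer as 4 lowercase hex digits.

98a3

Key hex bytes 17 4c 3d 69 is 4 bytes ≤ B = 6; zero-pad to 6 bytes: K' = 17 4c 3d 69 00 00.
K' ⊕ ipad = 21 7a 0b 5f 36 36.
Inner input = 21 7a 0b 5f 36 36 ∥ 95 31 a1 63.
Inner hash: even-index sum = 408 mod 256 = 152; odd-index sum = 419 mod 256 = 163 → 98 a3.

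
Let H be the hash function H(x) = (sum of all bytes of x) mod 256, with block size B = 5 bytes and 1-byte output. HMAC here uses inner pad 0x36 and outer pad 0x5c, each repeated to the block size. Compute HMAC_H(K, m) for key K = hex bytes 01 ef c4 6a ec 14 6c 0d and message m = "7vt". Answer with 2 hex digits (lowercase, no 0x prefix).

Key hex bytes 01 ef c4 6a ec 14 6c 0d is 8 bytes > B = 5, so hash it first: H(key) = 97, then zero-pad to 5 bytes: K' = 97 00 00 00 00.
K' ⊕ ipad = a1 36 36 36 36.  K' ⊕ opad = cb 5c 5c 5c 5c.
Inner input = (K'⊕ipad) ∥ m = a1 36 36 36 36 ∥ 37 76 74.
Inner hash: sum = 161+54+54+54+54+55+118+116 = 666; mod 256 = 154 → 9a.
Outer input = (K'⊕opad) ∥ inner = cb 5c 5c 5c 5c ∥ 9a.
Outer hash (tag): sum = 203+92+92+92+92+154 = 725; mod 256 = 213 → d5.

d5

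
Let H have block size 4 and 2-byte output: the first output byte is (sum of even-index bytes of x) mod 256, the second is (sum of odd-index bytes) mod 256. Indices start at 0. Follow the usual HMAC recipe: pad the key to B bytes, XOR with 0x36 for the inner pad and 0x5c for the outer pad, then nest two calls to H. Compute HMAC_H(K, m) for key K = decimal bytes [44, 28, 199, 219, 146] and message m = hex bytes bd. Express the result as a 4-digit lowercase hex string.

dbfe

Key decimal bytes [44, 28, 199, 219, 146] = 2c 1c c7 db 92 is 5 bytes > B = 4, so hash it first: H(key) = 85 f7, then zero-pad to 4 bytes: K' = 85 f7 00 00.
K' ⊕ ipad = b3 c1 36 36.  K' ⊕ opad = d9 ab 5c 5c.
Inner input = (K'⊕ipad) ∥ m = b3 c1 36 36 ∥ bd.
Inner hash: even-index sum = 422 mod 256 = 166; odd-index sum = 247 mod 256 = 247 → a6 f7.
Outer input = (K'⊕opad) ∥ inner = d9 ab 5c 5c ∥ a6 f7.
Outer hash (tag): even-index sum = 475 mod 256 = 219; odd-index sum = 510 mod 256 = 254 → db fe.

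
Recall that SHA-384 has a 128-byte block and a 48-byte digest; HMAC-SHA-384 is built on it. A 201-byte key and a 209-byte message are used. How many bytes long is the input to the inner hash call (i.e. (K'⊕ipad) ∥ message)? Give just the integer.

Key is 201 > 128 bytes, so it is hashed to 48 bytes then zero-padded to 128: |K'| = 128.
Inner input = (K'⊕ipad) ∥ m → 128 + 209 = 337 bytes.

337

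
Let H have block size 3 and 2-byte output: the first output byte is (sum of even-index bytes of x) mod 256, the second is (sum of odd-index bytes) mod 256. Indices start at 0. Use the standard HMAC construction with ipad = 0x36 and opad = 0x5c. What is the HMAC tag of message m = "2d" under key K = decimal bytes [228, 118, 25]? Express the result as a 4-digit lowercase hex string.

Key decimal bytes [228, 118, 25] = e4 76 19 is exactly B = 3 bytes: K' = e4 76 19.
K' ⊕ ipad = d2 40 2f.  K' ⊕ opad = b8 2a 45.
Inner input = (K'⊕ipad) ∥ m = d2 40 2f ∥ 32 64.
Inner hash: even-index sum = 357 mod 256 = 101; odd-index sum = 114 mod 256 = 114 → 65 72.
Outer input = (K'⊕opad) ∥ inner = b8 2a 45 ∥ 65 72.
Outer hash (tag): even-index sum = 367 mod 256 = 111; odd-index sum = 143 mod 256 = 143 → 6f 8f.

6f8f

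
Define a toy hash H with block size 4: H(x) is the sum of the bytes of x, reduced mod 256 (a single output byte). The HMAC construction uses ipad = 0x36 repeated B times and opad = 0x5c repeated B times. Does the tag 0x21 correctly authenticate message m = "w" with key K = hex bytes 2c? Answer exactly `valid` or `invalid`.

Key hex bytes 2c is 1 byte ≤ B = 4; zero-pad to 4 bytes: K' = 2c 00 00 00.
K' ⊕ ipad = 1a 36 36 36; K' ⊕ opad = 70 5c 5c 5c.
Inner hash: sum = 26+54+54+54+119 = 307; mod 256 = 51 → 33.
Outer hash (recomputed tag): sum = 112+92+92+92+51 = 439; mod 256 = 183 → b7.
Recomputed tag = b7; claimed = 21 → mismatch.

invalid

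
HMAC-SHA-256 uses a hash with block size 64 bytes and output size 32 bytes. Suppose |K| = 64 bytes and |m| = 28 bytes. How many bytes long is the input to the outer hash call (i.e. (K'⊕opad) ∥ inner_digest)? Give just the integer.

Key is 64 ≤ 64 bytes, zero-padded: |K'| = 64.
Outer input = (K'⊕opad) ∥ H(inner) → 64 + 32 = 96 bytes.

96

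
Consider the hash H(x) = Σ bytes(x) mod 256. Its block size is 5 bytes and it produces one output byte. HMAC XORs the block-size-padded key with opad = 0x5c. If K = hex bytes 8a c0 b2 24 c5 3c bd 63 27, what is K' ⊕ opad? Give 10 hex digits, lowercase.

Key hex bytes 8a c0 b2 24 c5 3c bd 63 27 is 9 bytes > B = 5, so hash it first: H(key) = 68, then zero-pad to 5 bytes: K' = 68 00 00 00 00.
XOR each byte with 0x5c: 68⊕5c=34, 00⊕5c=5c, 00⊕5c=5c, 00⊕5c=5c, 00⊕5c=5c.

345c5c5c5c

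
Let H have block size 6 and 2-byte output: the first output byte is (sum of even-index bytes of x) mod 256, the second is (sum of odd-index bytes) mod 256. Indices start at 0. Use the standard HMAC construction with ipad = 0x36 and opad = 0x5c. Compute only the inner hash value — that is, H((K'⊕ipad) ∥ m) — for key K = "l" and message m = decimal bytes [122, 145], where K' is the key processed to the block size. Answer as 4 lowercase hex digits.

Key "l" = 6c is 1 byte ≤ B = 6; zero-pad to 6 bytes: K' = 6c 00 00 00 00 00.
K' ⊕ ipad = 5a 36 36 36 36 36.
Inner input = 5a 36 36 36 36 36 ∥ 7a 91.
Inner hash: even-index sum = 320 mod 256 = 64; odd-index sum = 307 mod 256 = 51 → 40 33.

4033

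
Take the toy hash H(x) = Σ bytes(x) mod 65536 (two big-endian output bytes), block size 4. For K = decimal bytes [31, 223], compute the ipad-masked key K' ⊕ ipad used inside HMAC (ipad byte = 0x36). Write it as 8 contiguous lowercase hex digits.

29e93636

Key decimal bytes [31, 223] = 1f df is 2 bytes ≤ B = 4; zero-pad to 4 bytes: K' = 1f df 00 00.
XOR each byte with 0x36: 1f⊕36=29, df⊕36=e9, 00⊕36=36, 00⊕36=36.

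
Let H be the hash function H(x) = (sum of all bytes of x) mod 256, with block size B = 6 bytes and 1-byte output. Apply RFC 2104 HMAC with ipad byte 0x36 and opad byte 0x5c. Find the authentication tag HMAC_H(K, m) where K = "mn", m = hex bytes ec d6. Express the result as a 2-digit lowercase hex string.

Key "mn" = 6d 6e is 2 bytes ≤ B = 6; zero-pad to 6 bytes: K' = 6d 6e 00 00 00 00.
K' ⊕ ipad = 5b 58 36 36 36 36.  K' ⊕ opad = 31 32 5c 5c 5c 5c.
Inner input = (K'⊕ipad) ∥ m = 5b 58 36 36 36 36 ∥ ec d6.
Inner hash: sum = 91+88+54+54+54+54+236+214 = 845; mod 256 = 77 → 4d.
Outer input = (K'⊕opad) ∥ inner = 31 32 5c 5c 5c 5c ∥ 4d.
Outer hash (tag): sum = 49+50+92+92+92+92+77 = 544; mod 256 = 32 → 20.

20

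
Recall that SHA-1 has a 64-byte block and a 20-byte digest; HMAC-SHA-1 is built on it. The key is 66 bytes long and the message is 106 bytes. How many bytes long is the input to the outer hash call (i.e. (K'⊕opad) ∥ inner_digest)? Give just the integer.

84

Key is 66 > 64 bytes, so it is hashed to 20 bytes then zero-padded to 64: |K'| = 64.
Outer input = (K'⊕opad) ∥ H(inner) → 64 + 20 = 84 bytes.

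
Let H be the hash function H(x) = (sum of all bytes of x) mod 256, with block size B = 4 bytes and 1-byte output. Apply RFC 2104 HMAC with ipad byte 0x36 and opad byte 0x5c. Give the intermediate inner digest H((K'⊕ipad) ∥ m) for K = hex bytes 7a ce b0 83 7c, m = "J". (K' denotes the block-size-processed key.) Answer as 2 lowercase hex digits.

ad

Key hex bytes 7a ce b0 83 7c is 5 bytes > B = 4, so hash it first: H(key) = f7, then zero-pad to 4 bytes: K' = f7 00 00 00.
K' ⊕ ipad = c1 36 36 36.
Inner input = c1 36 36 36 ∥ 4a.
Inner hash: sum = 193+54+54+54+74 = 429; mod 256 = 173 → ad.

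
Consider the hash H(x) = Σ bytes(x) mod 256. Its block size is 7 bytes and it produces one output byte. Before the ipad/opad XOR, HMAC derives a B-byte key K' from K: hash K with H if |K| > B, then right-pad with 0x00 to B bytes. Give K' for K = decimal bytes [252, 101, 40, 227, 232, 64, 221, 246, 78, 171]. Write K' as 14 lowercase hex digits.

|K| = 10 > B = 7, so first hash the key.
H(K): sum = 252+101+40+227+232+64+221+246+78+171 = 1632; mod 256 = 96 → 60.
Zero-pad H(K) = 60 to 7 bytes: K' = 60 00 00 00 00 00 00.

60000000000000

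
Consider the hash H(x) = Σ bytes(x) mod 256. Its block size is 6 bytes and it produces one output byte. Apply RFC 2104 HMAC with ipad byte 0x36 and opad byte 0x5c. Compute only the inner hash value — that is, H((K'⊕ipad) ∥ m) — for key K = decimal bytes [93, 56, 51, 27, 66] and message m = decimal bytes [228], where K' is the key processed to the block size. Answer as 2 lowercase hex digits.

Key decimal bytes [93, 56, 51, 27, 66] = 5d 38 33 1b 42 is 5 bytes ≤ B = 6; zero-pad to 6 bytes: K' = 5d 38 33 1b 42 00.
K' ⊕ ipad = 6b 0e 05 2d 74 36.
Inner input = 6b 0e 05 2d 74 36 ∥ e4.
Inner hash: sum = 107+14+5+45+116+54+228 = 569; mod 256 = 57 → 39.

39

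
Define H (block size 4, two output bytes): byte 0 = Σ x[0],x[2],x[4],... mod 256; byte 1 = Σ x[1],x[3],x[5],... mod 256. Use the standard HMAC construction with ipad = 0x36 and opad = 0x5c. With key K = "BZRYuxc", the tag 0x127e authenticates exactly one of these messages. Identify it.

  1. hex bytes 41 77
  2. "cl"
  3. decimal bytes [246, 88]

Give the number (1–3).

3

Key "BZRYuxc" = 42 5a 52 59 75 78 63 is 7 bytes > B = 4, so hash it first: H(key) = 6c 2b, then zero-pad to 4 bytes: K' = 6c 2b 00 00.
K' ⊕ ipad = 5a 1d 36 36; K' ⊕ opad = 30 77 5c 5c.
m1: inner = H(5a 1d 36 36 41 77) = d1 ca; tag = H(30 77 5c 5c d1 ca) = 5d9d
m2: inner = H(5a 1d 36 36 63 6c) = f3 bf; tag = H(30 77 5c 5c f3 bf) = 7f92
m3: inner = H(5a 1d 36 36 f6 58) = 86 ab; tag = H(30 77 5c 5c 86 ab) = 127e ← matches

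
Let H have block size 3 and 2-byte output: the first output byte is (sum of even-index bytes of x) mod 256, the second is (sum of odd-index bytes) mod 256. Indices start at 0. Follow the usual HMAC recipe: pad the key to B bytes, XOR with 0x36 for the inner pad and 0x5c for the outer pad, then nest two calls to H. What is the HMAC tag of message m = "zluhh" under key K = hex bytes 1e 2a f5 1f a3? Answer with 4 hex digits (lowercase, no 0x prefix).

1c9f

Key hex bytes 1e 2a f5 1f a3 is 5 bytes > B = 3, so hash it first: H(key) = b6 49, then zero-pad to 3 bytes: K' = b6 49 00.
K' ⊕ ipad = 80 7f 36.  K' ⊕ opad = ea 15 5c.
Inner input = (K'⊕ipad) ∥ m = 80 7f 36 ∥ 7a 6c 75 68 68.
Inner hash: even-index sum = 394 mod 256 = 138; odd-index sum = 470 mod 256 = 214 → 8a d6.
Outer input = (K'⊕opad) ∥ inner = ea 15 5c ∥ 8a d6.
Outer hash (tag): even-index sum = 540 mod 256 = 28; odd-index sum = 159 mod 256 = 159 → 1c 9f.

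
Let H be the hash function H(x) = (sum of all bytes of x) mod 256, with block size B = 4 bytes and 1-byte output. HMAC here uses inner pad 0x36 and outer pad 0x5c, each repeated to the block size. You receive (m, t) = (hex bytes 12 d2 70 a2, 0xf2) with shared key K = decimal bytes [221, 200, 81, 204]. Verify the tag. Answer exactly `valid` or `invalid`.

Key decimal bytes [221, 200, 81, 204] = dd c8 51 cc is exactly B = 4 bytes: K' = dd c8 51 cc.
K' ⊕ ipad = eb fe 67 fa; K' ⊕ opad = 81 94 0d 90.
Inner hash: sum = 235+254+103+250+18+210+112+162 = 1344; mod 256 = 64 → 40.
Outer hash (recomputed tag): sum = 129+148+13+144+64 = 498; mod 256 = 242 → f2.
Recomputed tag = f2; claimed = f2 → match.

valid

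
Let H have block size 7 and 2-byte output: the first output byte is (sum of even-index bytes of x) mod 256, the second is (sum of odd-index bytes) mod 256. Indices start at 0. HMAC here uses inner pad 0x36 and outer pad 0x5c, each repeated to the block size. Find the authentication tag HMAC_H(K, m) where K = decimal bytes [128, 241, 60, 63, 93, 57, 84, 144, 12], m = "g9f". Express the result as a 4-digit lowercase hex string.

Key decimal bytes [128, 241, 60, 63, 93, 57, 84, 144, 12] = 80 f1 3c 3f 5d 39 54 90 0c is 9 bytes > B = 7, so hash it first: H(key) = 79 f9, then zero-pad to 7 bytes: K' = 79 f9 00 00 00 00 00.
K' ⊕ ipad = 4f cf 36 36 36 36 36.  K' ⊕ opad = 25 a5 5c 5c 5c 5c 5c.
Inner input = (K'⊕ipad) ∥ m = 4f cf 36 36 36 36 36 ∥ 67 39 66.
Inner hash: even-index sum = 298 mod 256 = 42; odd-index sum = 520 mod 256 = 8 → 2a 08.
Outer input = (K'⊕opad) ∥ inner = 25 a5 5c 5c 5c 5c 5c ∥ 2a 08.
Outer hash (tag): even-index sum = 321 mod 256 = 65; odd-index sum = 391 mod 256 = 135 → 41 87.

4187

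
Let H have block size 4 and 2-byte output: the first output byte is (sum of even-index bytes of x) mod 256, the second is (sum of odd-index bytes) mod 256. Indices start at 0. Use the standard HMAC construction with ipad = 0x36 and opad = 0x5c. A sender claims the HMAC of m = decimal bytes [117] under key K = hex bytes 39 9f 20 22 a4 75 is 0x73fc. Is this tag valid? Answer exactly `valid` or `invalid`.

valid

Key hex bytes 39 9f 20 22 a4 75 is 6 bytes > B = 4, so hash it first: H(key) = fd 36, then zero-pad to 4 bytes: K' = fd 36 00 00.
K' ⊕ ipad = cb 00 36 36; K' ⊕ opad = a1 6a 5c 5c.
Inner hash: even-index sum = 374 mod 256 = 118; odd-index sum = 54 mod 256 = 54 → 76 36.
Outer hash (recomputed tag): even-index sum = 371 mod 256 = 115; odd-index sum = 252 mod 256 = 252 → 73 fc.
Recomputed tag = 73fc; claimed = 73fc → match.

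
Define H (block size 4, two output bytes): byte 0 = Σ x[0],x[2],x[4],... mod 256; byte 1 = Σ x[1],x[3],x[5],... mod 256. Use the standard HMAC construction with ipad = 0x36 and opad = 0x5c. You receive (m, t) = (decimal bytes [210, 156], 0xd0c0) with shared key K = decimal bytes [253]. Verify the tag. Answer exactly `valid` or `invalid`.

Key decimal bytes [253] = fd is 1 byte ≤ B = 4; zero-pad to 4 bytes: K' = fd 00 00 00.
K' ⊕ ipad = cb 36 36 36; K' ⊕ opad = a1 5c 5c 5c.
Inner hash: even-index sum = 467 mod 256 = 211; odd-index sum = 264 mod 256 = 8 → d3 08.
Outer hash (recomputed tag): even-index sum = 464 mod 256 = 208; odd-index sum = 192 mod 256 = 192 → d0 c0.
Recomputed tag = d0c0; claimed = d0c0 → match.

valid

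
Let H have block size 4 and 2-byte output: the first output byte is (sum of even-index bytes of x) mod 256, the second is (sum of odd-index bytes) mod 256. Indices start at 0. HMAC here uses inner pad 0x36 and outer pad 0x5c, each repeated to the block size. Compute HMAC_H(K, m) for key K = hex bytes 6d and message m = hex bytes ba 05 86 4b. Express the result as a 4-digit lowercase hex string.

Key hex bytes 6d is 1 byte ≤ B = 4; zero-pad to 4 bytes: K' = 6d 00 00 00.
K' ⊕ ipad = 5b 36 36 36.  K' ⊕ opad = 31 5c 5c 5c.
Inner input = (K'⊕ipad) ∥ m = 5b 36 36 36 ∥ ba 05 86 4b.
Inner hash: even-index sum = 465 mod 256 = 209; odd-index sum = 188 mod 256 = 188 → d1 bc.
Outer input = (K'⊕opad) ∥ inner = 31 5c 5c 5c ∥ d1 bc.
Outer hash (tag): even-index sum = 350 mod 256 = 94; odd-index sum = 372 mod 256 = 116 → 5e 74.

5e74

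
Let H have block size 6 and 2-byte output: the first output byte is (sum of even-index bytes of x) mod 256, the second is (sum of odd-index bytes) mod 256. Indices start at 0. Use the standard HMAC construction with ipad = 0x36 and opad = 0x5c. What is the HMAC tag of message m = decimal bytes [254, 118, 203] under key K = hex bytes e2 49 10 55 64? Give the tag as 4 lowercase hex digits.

5708

Key hex bytes e2 49 10 55 64 is 5 bytes ≤ B = 6; zero-pad to 6 bytes: K' = e2 49 10 55 64 00.
K' ⊕ ipad = d4 7f 26 63 52 36.  K' ⊕ opad = be 15 4c 09 38 5c.
Inner input = (K'⊕ipad) ∥ m = d4 7f 26 63 52 36 ∥ fe 76 cb.
Inner hash: even-index sum = 789 mod 256 = 21; odd-index sum = 398 mod 256 = 142 → 15 8e.
Outer input = (K'⊕opad) ∥ inner = be 15 4c 09 38 5c ∥ 15 8e.
Outer hash (tag): even-index sum = 343 mod 256 = 87; odd-index sum = 264 mod 256 = 8 → 57 08.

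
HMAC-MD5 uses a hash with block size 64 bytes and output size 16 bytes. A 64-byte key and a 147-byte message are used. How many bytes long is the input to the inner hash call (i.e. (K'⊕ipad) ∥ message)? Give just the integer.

Key is 64 ≤ 64 bytes, zero-padded: |K'| = 64.
Inner input = (K'⊕ipad) ∥ m → 64 + 147 = 211 bytes.

211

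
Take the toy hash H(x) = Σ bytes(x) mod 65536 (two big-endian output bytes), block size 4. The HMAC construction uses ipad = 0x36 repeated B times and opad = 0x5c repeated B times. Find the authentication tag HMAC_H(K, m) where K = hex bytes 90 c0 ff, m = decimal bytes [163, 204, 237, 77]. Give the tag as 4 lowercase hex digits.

Key hex bytes 90 c0 ff is 3 bytes ≤ B = 4; zero-pad to 4 bytes: K' = 90 c0 ff 00.
K' ⊕ ipad = a6 f6 c9 36.  K' ⊕ opad = cc 9c a3 5c.
Inner input = (K'⊕ipad) ∥ m = a6 f6 c9 36 ∥ a3 cc ed 4d.
Inner hash: sum = 166+246+201+54+163+204+237+77 = 1348 → 05 44.
Outer input = (K'⊕opad) ∥ inner = cc 9c a3 5c ∥ 05 44.
Outer hash (tag): sum = 204+156+163+92+5+68 = 688 → 02 b0.

02b0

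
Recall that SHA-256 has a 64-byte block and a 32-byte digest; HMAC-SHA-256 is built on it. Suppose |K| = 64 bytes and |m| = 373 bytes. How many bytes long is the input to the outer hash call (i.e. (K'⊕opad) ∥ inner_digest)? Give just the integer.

96

Key is 64 ≤ 64 bytes, zero-padded: |K'| = 64.
Outer input = (K'⊕opad) ∥ H(inner) → 64 + 32 = 96 bytes.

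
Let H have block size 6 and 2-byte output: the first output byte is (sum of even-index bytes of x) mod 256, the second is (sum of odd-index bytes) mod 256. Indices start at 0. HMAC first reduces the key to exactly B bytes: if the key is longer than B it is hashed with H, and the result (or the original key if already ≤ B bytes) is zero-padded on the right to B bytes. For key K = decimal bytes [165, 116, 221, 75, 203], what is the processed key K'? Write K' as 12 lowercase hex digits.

Key decimal bytes [165, 116, 221, 75, 203] = a5 74 dd 4b cb is 5 bytes ≤ B = 6; zero-pad to 6 bytes: K' = a5 74 dd 4b cb 00.

a574dd4bcb00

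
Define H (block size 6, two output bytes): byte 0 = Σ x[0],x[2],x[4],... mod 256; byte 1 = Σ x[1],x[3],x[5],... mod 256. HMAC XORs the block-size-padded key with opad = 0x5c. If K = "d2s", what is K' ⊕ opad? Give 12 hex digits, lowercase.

Key "d2s" = 64 32 73 is 3 bytes ≤ B = 6; zero-pad to 6 bytes: K' = 64 32 73 00 00 00.
XOR each byte with 0x5c: 64⊕5c=38, 32⊕5c=6e, 73⊕5c=2f, 00⊕5c=5c, 00⊕5c=5c, 00⊕5c=5c.

386e2f5c5c5c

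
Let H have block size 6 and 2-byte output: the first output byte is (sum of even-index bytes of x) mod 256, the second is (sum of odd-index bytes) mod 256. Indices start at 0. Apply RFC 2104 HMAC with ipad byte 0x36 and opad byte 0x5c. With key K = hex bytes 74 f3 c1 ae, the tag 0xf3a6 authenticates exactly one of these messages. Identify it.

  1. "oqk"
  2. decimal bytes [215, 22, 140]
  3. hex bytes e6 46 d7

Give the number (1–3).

2

Key hex bytes 74 f3 c1 ae is 4 bytes ≤ B = 6; zero-pad to 6 bytes: K' = 74 f3 c1 ae 00 00.
K' ⊕ ipad = 42 c5 f7 98 36 36; K' ⊕ opad = 28 af 9d f2 5c 5c.
m1: inner = H(42 c5 f7 98 36 36 6f 71 6b) = 49 04; tag = H(28 af 9d f2 5c 5c 49 04) = 6a01
m2: inner = H(42 c5 f7 98 36 36 d7 16 8c) = d2 a9; tag = H(28 af 9d f2 5c 5c d2 a9) = f3a6 ← matches
m3: inner = H(42 c5 f7 98 36 36 e6 46 d7) = 2c d9; tag = H(28 af 9d f2 5c 5c 2c d9) = 4dd6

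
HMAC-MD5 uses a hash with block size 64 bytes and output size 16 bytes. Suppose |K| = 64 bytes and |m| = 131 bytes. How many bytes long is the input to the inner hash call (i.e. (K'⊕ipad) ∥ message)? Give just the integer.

195

Key is 64 ≤ 64 bytes, zero-padded: |K'| = 64.
Inner input = (K'⊕ipad) ∥ m → 64 + 131 = 195 bytes.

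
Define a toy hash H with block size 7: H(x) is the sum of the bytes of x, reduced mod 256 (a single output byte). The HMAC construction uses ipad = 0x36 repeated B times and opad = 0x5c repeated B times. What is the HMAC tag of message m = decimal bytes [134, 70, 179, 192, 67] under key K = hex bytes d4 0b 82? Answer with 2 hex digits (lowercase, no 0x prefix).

5a

Key hex bytes d4 0b 82 is 3 bytes ≤ B = 7; zero-pad to 7 bytes: K' = d4 0b 82 00 00 00 00.
K' ⊕ ipad = e2 3d b4 36 36 36 36.  K' ⊕ opad = 88 57 de 5c 5c 5c 5c.
Inner input = (K'⊕ipad) ∥ m = e2 3d b4 36 36 36 36 ∥ 86 46 b3 c0 43.
Inner hash: sum = 226+61+180+54+54+54+54+134+70+179+192+67 = 1325; mod 256 = 45 → 2d.
Outer input = (K'⊕opad) ∥ inner = 88 57 de 5c 5c 5c 5c ∥ 2d.
Outer hash (tag): sum = 136+87+222+92+92+92+92+45 = 858; mod 256 = 90 → 5a.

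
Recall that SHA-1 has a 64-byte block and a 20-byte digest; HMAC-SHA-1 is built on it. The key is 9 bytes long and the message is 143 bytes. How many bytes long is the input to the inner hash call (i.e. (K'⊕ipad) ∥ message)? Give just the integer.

207

Key is 9 ≤ 64 bytes, zero-padded: |K'| = 64.
Inner input = (K'⊕ipad) ∥ m → 64 + 143 = 207 bytes.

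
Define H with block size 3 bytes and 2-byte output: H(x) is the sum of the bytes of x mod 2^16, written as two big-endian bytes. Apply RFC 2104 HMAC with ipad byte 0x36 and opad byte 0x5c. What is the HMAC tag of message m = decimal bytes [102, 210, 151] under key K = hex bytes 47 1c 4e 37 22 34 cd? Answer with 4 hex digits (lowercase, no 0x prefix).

Key hex bytes 47 1c 4e 37 22 34 cd is 7 bytes > B = 3, so hash it first: H(key) = 02 0b, then zero-pad to 3 bytes: K' = 02 0b 00.
K' ⊕ ipad = 34 3d 36.  K' ⊕ opad = 5e 57 5c.
Inner input = (K'⊕ipad) ∥ m = 34 3d 36 ∥ 66 d2 97.
Inner hash: sum = 52+61+54+102+210+151 = 630 → 02 76.
Outer input = (K'⊕opad) ∥ inner = 5e 57 5c ∥ 02 76.
Outer hash (tag): sum = 94+87+92+2+118 = 393 → 01 89.

0189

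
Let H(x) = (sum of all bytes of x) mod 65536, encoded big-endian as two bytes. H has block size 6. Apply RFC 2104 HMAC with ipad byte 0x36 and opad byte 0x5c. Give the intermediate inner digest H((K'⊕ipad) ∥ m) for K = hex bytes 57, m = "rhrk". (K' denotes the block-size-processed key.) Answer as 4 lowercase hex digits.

Key hex bytes 57 is 1 byte ≤ B = 6; zero-pad to 6 bytes: K' = 57 00 00 00 00 00.
K' ⊕ ipad = 61 36 36 36 36 36.
Inner input = 61 36 36 36 36 36 ∥ 72 68 72 6b.
Inner hash: sum = 97+54+54+54+54+54+114+104+114+107 = 806 → 03 26.

0326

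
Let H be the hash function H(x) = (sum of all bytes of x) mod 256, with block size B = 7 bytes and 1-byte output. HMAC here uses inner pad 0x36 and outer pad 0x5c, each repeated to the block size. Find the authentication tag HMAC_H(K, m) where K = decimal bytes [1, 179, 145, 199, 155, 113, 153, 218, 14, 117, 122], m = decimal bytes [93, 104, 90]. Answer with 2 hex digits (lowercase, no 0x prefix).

1d

Key decimal bytes [1, 179, 145, 199, 155, 113, 153, 218, 14, 117, 122] = 01 b3 91 c7 9b 71 99 da 0e 75 7a is 11 bytes > B = 7, so hash it first: H(key) = 88, then zero-pad to 7 bytes: K' = 88 00 00 00 00 00 00.
K' ⊕ ipad = be 36 36 36 36 36 36.  K' ⊕ opad = d4 5c 5c 5c 5c 5c 5c.
Inner input = (K'⊕ipad) ∥ m = be 36 36 36 36 36 36 ∥ 5d 68 5a.
Inner hash: sum = 190+54+54+54+54+54+54+93+104+90 = 801; mod 256 = 33 → 21.
Outer input = (K'⊕opad) ∥ inner = d4 5c 5c 5c 5c 5c 5c ∥ 21.
Outer hash (tag): sum = 212+92+92+92+92+92+92+33 = 797; mod 256 = 29 → 1d.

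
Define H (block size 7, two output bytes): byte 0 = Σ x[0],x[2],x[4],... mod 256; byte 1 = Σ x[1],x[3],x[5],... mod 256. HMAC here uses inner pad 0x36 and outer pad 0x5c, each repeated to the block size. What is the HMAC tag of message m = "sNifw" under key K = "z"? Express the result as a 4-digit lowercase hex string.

Key "z" = 7a is 1 byte ≤ B = 7; zero-pad to 7 bytes: K' = 7a 00 00 00 00 00 00.
K' ⊕ ipad = 4c 36 36 36 36 36 36.  K' ⊕ opad = 26 5c 5c 5c 5c 5c 5c.
Inner input = (K'⊕ipad) ∥ m = 4c 36 36 36 36 36 36 ∥ 73 4e 69 66 77.
Inner hash: even-index sum = 418 mod 256 = 162; odd-index sum = 501 mod 256 = 245 → a2 f5.
Outer input = (K'⊕opad) ∥ inner = 26 5c 5c 5c 5c 5c 5c ∥ a2 f5.
Outer hash (tag): even-index sum = 559 mod 256 = 47; odd-index sum = 438 mod 256 = 182 → 2f b6.

2fb6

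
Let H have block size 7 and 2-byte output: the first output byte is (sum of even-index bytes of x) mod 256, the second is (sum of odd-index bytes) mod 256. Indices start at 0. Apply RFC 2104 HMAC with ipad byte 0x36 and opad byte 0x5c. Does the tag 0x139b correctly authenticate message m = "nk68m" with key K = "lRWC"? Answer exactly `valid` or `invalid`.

Key "lRWC" = 6c 52 57 43 is 4 bytes ≤ B = 7; zero-pad to 7 bytes: K' = 6c 52 57 43 00 00 00.
K' ⊕ ipad = 5a 64 61 75 36 36 36; K' ⊕ opad = 30 0e 0b 1f 5c 5c 5c.
Inner hash: even-index sum = 458 mod 256 = 202; odd-index sum = 544 mod 256 = 32 → ca 20.
Outer hash (recomputed tag): even-index sum = 275 mod 256 = 19; odd-index sum = 339 mod 256 = 83 → 13 53.
Recomputed tag = 1353; claimed = 139b → mismatch.

invalid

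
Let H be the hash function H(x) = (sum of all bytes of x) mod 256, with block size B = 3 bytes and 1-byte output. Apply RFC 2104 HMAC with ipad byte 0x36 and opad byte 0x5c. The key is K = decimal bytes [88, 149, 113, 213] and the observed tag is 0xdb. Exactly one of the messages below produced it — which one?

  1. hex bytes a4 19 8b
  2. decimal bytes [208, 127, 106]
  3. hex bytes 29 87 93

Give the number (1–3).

Key decimal bytes [88, 149, 113, 213] = 58 95 71 d5 is 4 bytes > B = 3, so hash it first: H(key) = 33, then zero-pad to 3 bytes: K' = 33 00 00.
K' ⊕ ipad = 05 36 36; K' ⊕ opad = 6f 5c 5c.
m1: inner = H(05 36 36 a4 19 8b) = b9; tag = H(6f 5c 5c b9) = e0
m2: inner = H(05 36 36 d0 7f 6a) = 2a; tag = H(6f 5c 5c 2a) = 51
m3: inner = H(05 36 36 29 87 93) = b4; tag = H(6f 5c 5c b4) = db ← matches

3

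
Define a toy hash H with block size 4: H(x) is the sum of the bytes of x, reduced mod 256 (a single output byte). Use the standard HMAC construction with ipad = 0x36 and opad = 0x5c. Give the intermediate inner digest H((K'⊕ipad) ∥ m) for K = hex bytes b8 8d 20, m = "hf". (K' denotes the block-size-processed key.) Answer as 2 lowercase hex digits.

Key hex bytes b8 8d 20 is 3 bytes ≤ B = 4; zero-pad to 4 bytes: K' = b8 8d 20 00.
K' ⊕ ipad = 8e bb 16 36.
Inner input = 8e bb 16 36 ∥ 68 66.
Inner hash: sum = 142+187+22+54+104+102 = 611; mod 256 = 99 → 63.

63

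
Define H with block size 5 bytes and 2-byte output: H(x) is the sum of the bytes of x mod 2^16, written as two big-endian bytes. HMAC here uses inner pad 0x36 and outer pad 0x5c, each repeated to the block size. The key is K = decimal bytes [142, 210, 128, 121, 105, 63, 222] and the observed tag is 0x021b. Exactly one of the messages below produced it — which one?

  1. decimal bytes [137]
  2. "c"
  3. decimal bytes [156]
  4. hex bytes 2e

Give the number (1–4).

2

Key decimal bytes [142, 210, 128, 121, 105, 63, 222] = 8e d2 80 79 69 3f de is 7 bytes > B = 5, so hash it first: H(key) = 03 df, then zero-pad to 5 bytes: K' = 03 df 00 00 00.
K' ⊕ ipad = 35 e9 36 36 36; K' ⊕ opad = 5f 83 5c 5c 5c.
m1: inner = H(35 e9 36 36 36 89) = 02 49; tag = H(5f 83 5c 5c 5c 02 49) = 0241
m2: inner = H(35 e9 36 36 36 63) = 02 23; tag = H(5f 83 5c 5c 5c 02 23) = 021b ← matches
m3: inner = H(35 e9 36 36 36 9c) = 02 5c; tag = H(5f 83 5c 5c 5c 02 5c) = 0254
m4: inner = H(35 e9 36 36 36 2e) = 01 ee; tag = H(5f 83 5c 5c 5c 01 ee) = 02e5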